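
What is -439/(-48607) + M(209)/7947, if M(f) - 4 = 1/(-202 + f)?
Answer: 25830734/2703958803 ≈ 0.0095529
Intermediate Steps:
M(f) = 4 + 1/(-202 + f)
-439/(-48607) + M(209)/7947 = -439/(-48607) + ((-807 + 4*209)/(-202 + 209))/7947 = -439*(-1/48607) + ((-807 + 836)/7)*(1/7947) = 439/48607 + ((⅐)*29)*(1/7947) = 439/48607 + (29/7)*(1/7947) = 439/48607 + 29/55629 = 25830734/2703958803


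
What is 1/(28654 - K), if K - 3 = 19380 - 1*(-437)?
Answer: 1/8834 ≈ 0.00011320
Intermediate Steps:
K = 19820 (K = 3 + (19380 - 1*(-437)) = 3 + (19380 + 437) = 3 + 19817 = 19820)
1/(28654 - K) = 1/(28654 - 1*19820) = 1/(28654 - 19820) = 1/8834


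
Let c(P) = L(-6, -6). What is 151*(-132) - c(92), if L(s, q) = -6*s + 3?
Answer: -19971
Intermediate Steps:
L(s, q) = 3 - 6*s
c(P) = 39 (c(P) = 3 - 6*(-6) = 3 + 36 = 39)
151*(-132) - c(92) = 151*(-132) - 1*39 = -19932 - 39 = -19971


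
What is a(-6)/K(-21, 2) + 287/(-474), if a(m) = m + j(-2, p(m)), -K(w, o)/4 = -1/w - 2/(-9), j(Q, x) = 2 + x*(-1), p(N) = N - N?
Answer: 24983/8058 ≈ 3.1004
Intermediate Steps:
p(N) = 0
j(Q, x) = 2 - x
K(w, o) = -8/9 + 4/w (K(w, o) = -4*(-1/w - 2/(-9)) = -4*(-1/w - 2*(-1/9)) = -4*(-1/w + 2/9) = -4*(2/9 - 1/w) = -8/9 + 4/w)
a(m) = 2 + m (a(m) = m + (2 - 1*0) = m + (2 + 0) = m + 2 = 2 + m)
a(-6)/K(-21, 2) + 287/(-474) = (2 - 6)/(-8/9 + 4/(-21)) + 287/(-474) = -4/(-8/9 + 4*(-1/21)) + 287*(-1/474) = -4/(-8/9 - 4/21) - 287/474 = -4/(-68/63) - 287/474 = -4*(-63/68) - 287/474 = 63/17 - 287/474 = 24983/8058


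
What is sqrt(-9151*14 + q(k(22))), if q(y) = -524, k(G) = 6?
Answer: I*sqrt(128638) ≈ 358.66*I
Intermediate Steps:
sqrt(-9151*14 + q(k(22))) = sqrt(-9151*14 - 524) = sqrt(-128114 - 524) = sqrt(-128638) = I*sqrt(128638)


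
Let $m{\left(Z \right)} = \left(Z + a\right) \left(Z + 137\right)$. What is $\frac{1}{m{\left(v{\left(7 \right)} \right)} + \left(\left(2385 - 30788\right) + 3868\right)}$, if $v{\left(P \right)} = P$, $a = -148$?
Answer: $- \frac{1}{44839} \approx -2.2302 \cdot 10^{-5}$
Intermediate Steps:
$m{\left(Z \right)} = \left(-148 + Z\right) \left(137 + Z\right)$ ($m{\left(Z \right)} = \left(Z - 148\right) \left(Z + 137\right) = \left(-148 + Z\right) \left(137 + Z\right)$)
$\frac{1}{m{\left(v{\left(7 \right)} \right)} + \left(\left(2385 - 30788\right) + 3868\right)} = \frac{1}{\left(-20276 + 7^{2} - 77\right) + \left(\left(2385 - 30788\right) + 3868\right)} = \frac{1}{\left(-20276 + 49 - 77\right) + \left(-28403 + 3868\right)} = \frac{1}{-20304 - 24535} = \frac{1}{-44839} = - \frac{1}{44839}$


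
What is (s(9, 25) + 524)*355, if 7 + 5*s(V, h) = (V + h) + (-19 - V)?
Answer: 185949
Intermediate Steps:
s(V, h) = -26/5 + h/5 (s(V, h) = -7/5 + ((V + h) + (-19 - V))/5 = -7/5 + (-19 + h)/5 = -7/5 + (-19/5 + h/5) = -26/5 + h/5)
(s(9, 25) + 524)*355 = ((-26/5 + (1/5)*25) + 524)*355 = ((-26/5 + 5) + 524)*355 = (-1/5 + 524)*355 = (2619/5)*355 = 185949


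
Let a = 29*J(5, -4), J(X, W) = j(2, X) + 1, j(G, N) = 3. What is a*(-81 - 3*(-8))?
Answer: -6612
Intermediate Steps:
J(X, W) = 4 (J(X, W) = 3 + 1 = 4)
a = 116 (a = 29*4 = 116)
a*(-81 - 3*(-8)) = 116*(-81 - 3*(-8)) = 116*(-81 + 24) = 116*(-57) = -6612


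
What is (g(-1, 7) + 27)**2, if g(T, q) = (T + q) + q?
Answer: 1600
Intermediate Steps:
g(T, q) = T + 2*q
(g(-1, 7) + 27)**2 = ((-1 + 2*7) + 27)**2 = ((-1 + 14) + 27)**2 = (13 + 27)**2 = 40**2 = 1600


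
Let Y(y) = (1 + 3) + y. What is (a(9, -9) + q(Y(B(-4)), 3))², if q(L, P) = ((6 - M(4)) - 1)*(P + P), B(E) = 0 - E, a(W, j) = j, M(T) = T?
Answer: 9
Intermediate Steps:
B(E) = -E
Y(y) = 4 + y
q(L, P) = 2*P (q(L, P) = ((6 - 1*4) - 1)*(P + P) = ((6 - 4) - 1)*(2*P) = (2 - 1)*(2*P) = 1*(2*P) = 2*P)
(a(9, -9) + q(Y(B(-4)), 3))² = (-9 + 2*3)² = (-9 + 6)² = (-3)² = 9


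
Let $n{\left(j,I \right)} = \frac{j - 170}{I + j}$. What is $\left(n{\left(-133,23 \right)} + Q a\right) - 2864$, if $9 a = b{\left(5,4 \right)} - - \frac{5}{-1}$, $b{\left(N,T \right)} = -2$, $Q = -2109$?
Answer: $- \frac{402901}{330} \approx -1220.9$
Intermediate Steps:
$n{\left(j,I \right)} = \frac{-170 + j}{I + j}$
$a = - \frac{7}{9}$ ($a = \frac{-2 - - \frac{5}{-1}}{9} = \frac{-2 - \left(-5\right) \left(-1\right)}{9} = \frac{-2 - 5}{9} = \frac{1}{9} \left(-7\right) = - \frac{7}{9} \approx -0.77778$)
$\left(n{\left(-133,23 \right)} + Q a\right) - 2864 = \left(\frac{-170 - 133}{23 - 133} - - \frac{4921}{3}\right) - 2864 = \left(\frac{1}{-110} \left(-303\right) + \frac{4921}{3}\right) - 2864 = \left(\left(- \frac{1}{110}\right) \left(-303\right) + \frac{4921}{3}\right) - 2864 = \left(\frac{303}{110} + \frac{4921}{3}\right) - 2864 = \frac{542219}{330} - 2864 = - \frac{402901}{330}$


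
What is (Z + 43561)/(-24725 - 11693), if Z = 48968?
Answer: -92529/36418 ≈ -2.5407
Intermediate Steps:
(Z + 43561)/(-24725 - 11693) = (48968 + 43561)/(-24725 - 11693) = 92529/(-36418) = 92529*(-1/36418) = -92529/36418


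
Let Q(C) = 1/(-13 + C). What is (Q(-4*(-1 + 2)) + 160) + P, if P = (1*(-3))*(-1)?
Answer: 2770/17 ≈ 162.94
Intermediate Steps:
P = 3 (P = -3*(-1) = 3)
(Q(-4*(-1 + 2)) + 160) + P = (1/(-13 - 4*(-1 + 2)) + 160) + 3 = (1/(-13 - 4*1) + 160) + 3 = (1/(-13 - 4) + 160) + 3 = (1/(-17) + 160) + 3 = (-1/17 + 160) + 3 = 2719/17 + 3 = 2770/17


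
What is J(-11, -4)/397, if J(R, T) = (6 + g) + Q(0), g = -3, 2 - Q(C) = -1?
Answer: 6/397 ≈ 0.015113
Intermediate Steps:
Q(C) = 3 (Q(C) = 2 - 1*(-1) = 2 + 1 = 3)
J(R, T) = 6 (J(R, T) = (6 - 3) + 3 = 3 + 3 = 6)
J(-11, -4)/397 = 6/397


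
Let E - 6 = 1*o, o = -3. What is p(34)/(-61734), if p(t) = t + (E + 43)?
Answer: -40/30867 ≈ -0.0012959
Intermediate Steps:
E = 3 (E = 6 + 1*(-3) = 6 - 3 = 3)
p(t) = 46 + t (p(t) = t + (3 + 43) = t + 46 = 46 + t)
p(34)/(-61734) = (46 + 34)/(-61734) = 80*(-1/61734) = -40/30867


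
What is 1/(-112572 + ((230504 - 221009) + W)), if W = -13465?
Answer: -1/116542 ≈ -8.5806e-6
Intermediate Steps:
1/(-112572 + ((230504 - 221009) + W)) = 1/(-112572 + ((230504 - 221009) - 13465)) = 1/(-112572 + (9495 - 13465)) = 1/(-112572 - 3970) = 1/(-116542) = -1/116542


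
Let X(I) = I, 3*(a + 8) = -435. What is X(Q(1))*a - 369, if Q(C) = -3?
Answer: 90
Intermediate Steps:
a = -153 (a = -8 + (⅓)*(-435) = -8 - 145 = -153)
X(Q(1))*a - 369 = -3*(-153) - 369 = 459 - 369 = 90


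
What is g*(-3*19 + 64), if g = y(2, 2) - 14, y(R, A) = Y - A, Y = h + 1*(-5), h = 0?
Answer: -147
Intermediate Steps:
Y = -5 (Y = 0 + 1*(-5) = 0 - 5 = -5)
y(R, A) = -5 - A
g = -21 (g = (-5 - 1*2) - 14 = (-5 - 2) - 14 = -7 - 14 = -21)
g*(-3*19 + 64) = -21*(-3*19 + 64) = -21*(-57 + 64) = -21*7 = -147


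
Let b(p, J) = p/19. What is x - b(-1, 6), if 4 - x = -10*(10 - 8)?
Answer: 457/19 ≈ 24.053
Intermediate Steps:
b(p, J) = p/19 (b(p, J) = p*(1/19) = p/19)
x = 24 (x = 4 - (-10)*(10 - 8) = 4 - (-10)*2 = 4 - 1*(-20) = 4 + 20 = 24)
x - b(-1, 6) = 24 - (-1)/19 = 24 - 1*(-1/19) = 24 + 1/19 = 457/19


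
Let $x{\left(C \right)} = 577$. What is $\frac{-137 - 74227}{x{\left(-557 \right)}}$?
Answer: $- \frac{74364}{577} \approx -128.88$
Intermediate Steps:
$\frac{-137 - 74227}{x{\left(-557 \right)}} = \frac{-137 - 74227}{577} = \left(-137 - 74227\right) \frac{1}{577} = \left(-74364\right) \frac{1}{577} = - \frac{74364}{577}$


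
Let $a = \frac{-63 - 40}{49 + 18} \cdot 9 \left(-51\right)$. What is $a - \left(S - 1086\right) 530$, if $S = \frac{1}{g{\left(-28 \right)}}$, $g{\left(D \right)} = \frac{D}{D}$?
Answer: $\frac{38575627}{67} \approx 5.7576 \cdot 10^{5}$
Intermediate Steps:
$g{\left(D \right)} = 1$
$S = 1$ ($S = 1^{-1} = 1$)
$a = \frac{47277}{67}$ ($a = - \frac{103}{67} \cdot 9 \left(-51\right) = \left(-103\right) \frac{1}{67} \cdot 9 \left(-51\right) = \left(- \frac{103}{67}\right) 9 \left(-51\right) = \left(- \frac{927}{67}\right) \left(-51\right) = \frac{47277}{67} \approx 705.63$)
$a - \left(S - 1086\right) 530 = \frac{47277}{67} - \left(1 - 1086\right) 530 = \frac{47277}{67} - \left(-1085\right) 530 = \frac{47277}{67} - -575050 = \frac{47277}{67} + 575050 = \frac{38575627}{67}$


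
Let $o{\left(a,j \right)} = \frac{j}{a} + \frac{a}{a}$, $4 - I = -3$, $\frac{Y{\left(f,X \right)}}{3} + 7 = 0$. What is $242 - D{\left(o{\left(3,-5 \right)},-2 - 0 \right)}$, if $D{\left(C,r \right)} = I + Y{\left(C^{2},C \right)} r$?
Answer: $193$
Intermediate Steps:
$Y{\left(f,X \right)} = -21$ ($Y{\left(f,X \right)} = -21 + 3 \cdot 0 = -21 + 0 = -21$)
$I = 7$ ($I = 4 - -3 = 4 + 3 = 7$)
$o{\left(a,j \right)} = 1 + \frac{j}{a}$ ($o{\left(a,j \right)} = \frac{j}{a} + 1 = 1 + \frac{j}{a}$)
$D{\left(C,r \right)} = 7 - 21 r$
$242 - D{\left(o{\left(3,-5 \right)},-2 - 0 \right)} = 242 - \left(7 - 21 \left(-2 - 0\right)\right) = 242 - \left(7 - 21 \left(-2 + 0\right)\right) = 242 - \left(7 - -42\right) = 242 - \left(7 + 42\right) = 242 - 49 = 193$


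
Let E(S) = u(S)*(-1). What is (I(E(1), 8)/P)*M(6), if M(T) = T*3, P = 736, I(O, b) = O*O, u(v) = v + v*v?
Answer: 9/92 ≈ 0.097826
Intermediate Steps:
u(v) = v + v**2
E(S) = -S*(1 + S) (E(S) = (S*(1 + S))*(-1) = -S*(1 + S))
I(O, b) = O**2
M(T) = 3*T
(I(E(1), 8)/P)*M(6) = ((-1*1*(1 + 1))**2/736)*(3*6) = ((-1*1*2)**2*(1/736))*18 = ((-2)**2*(1/736))*18 = (4*(1/736))*18 = (1/184)*18 = 9/92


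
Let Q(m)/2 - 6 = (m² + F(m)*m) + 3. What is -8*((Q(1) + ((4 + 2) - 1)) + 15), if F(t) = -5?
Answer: -240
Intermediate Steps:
Q(m) = 18 - 10*m + 2*m² (Q(m) = 12 + 2*((m² - 5*m) + 3) = 12 + 2*(3 + m² - 5*m) = 12 + (6 - 10*m + 2*m²) = 18 - 10*m + 2*m²)
-8*((Q(1) + ((4 + 2) - 1)) + 15) = -8*(((18 - 10*1 + 2*1²) + ((4 + 2) - 1)) + 15) = -8*(((18 - 10 + 2*1) + (6 - 1)) + 15) = -8*(((18 - 10 + 2) + 5) + 15) = -8*((10 + 5) + 15) = -8*(15 + 15) = -8*30 = -240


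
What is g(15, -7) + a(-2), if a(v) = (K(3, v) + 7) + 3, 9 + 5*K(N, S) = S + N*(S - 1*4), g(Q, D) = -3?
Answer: 6/5 ≈ 1.2000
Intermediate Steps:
K(N, S) = -9/5 + S/5 + N*(-4 + S)/5 (K(N, S) = -9/5 + (S + N*(S - 1*4))/5 = -9/5 + (S + N*(S - 4))/5 = -9/5 + (S + N*(-4 + S))/5 = -9/5 + (S/5 + N*(-4 + S)/5) = -9/5 + S/5 + N*(-4 + S)/5)
a(v) = 29/5 + 4*v/5 (a(v) = ((-9/5 - 4/5*3 + v/5 + (1/5)*3*v) + 7) + 3 = ((-9/5 - 12/5 + v/5 + 3*v/5) + 7) + 3 = ((-21/5 + 4*v/5) + 7) + 3 = (14/5 + 4*v/5) + 3 = 29/5 + 4*v/5)
g(15, -7) + a(-2) = -3 + (29/5 + (4/5)*(-2)) = -3 + (29/5 - 8/5) = -3 + 21/5 = 6/5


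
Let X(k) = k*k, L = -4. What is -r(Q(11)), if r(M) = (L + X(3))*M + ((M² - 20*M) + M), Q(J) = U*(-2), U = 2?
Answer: -72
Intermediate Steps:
X(k) = k²
Q(J) = -4 (Q(J) = 2*(-2) = -4)
r(M) = M² - 14*M (r(M) = (-4 + 3²)*M + ((M² - 20*M) + M) = (-4 + 9)*M + (M² - 19*M) = 5*M + (M² - 19*M) = M² - 14*M)
-r(Q(11)) = -(-4)*(-14 - 4) = -(-4)*(-18) = -1*72 = -72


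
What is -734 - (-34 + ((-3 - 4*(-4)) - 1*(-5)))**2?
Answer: -990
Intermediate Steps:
-734 - (-34 + ((-3 - 4*(-4)) - 1*(-5)))**2 = -734 - (-34 + ((-3 + 16) + 5))**2 = -734 - (-34 + (13 + 5))**2 = -734 - (-34 + 18)**2 = -734 - 1*(-16)**2 = -734 - 1*256 = -734 - 256 = -990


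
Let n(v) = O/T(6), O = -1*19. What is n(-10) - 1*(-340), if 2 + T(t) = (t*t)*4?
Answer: 48261/142 ≈ 339.87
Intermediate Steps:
T(t) = -2 + 4*t² (T(t) = -2 + (t*t)*4 = -2 + t²*4 = -2 + 4*t²)
O = -19
n(v) = -19/142 (n(v) = -19/(-2 + 4*6²) = -19/(-2 + 4*36) = -19/(-2 + 144) = -19/142)
n(-10) - 1*(-340) = -19/142 - 1*(-340) = -19/142 + 340 = 48261/142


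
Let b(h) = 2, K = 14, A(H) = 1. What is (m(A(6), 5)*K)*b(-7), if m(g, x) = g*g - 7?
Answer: -168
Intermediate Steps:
m(g, x) = -7 + g² (m(g, x) = g² - 7 = -7 + g²)
(m(A(6), 5)*K)*b(-7) = ((-7 + 1²)*14)*2 = ((-7 + 1)*14)*2 = -6*14*2 = -84*2 = -168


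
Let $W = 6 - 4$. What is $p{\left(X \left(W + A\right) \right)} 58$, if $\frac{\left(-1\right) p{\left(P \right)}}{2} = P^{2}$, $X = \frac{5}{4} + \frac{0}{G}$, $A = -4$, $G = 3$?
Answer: $-725$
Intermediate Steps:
$X = \frac{5}{4}$ ($X = \frac{5}{4} + \frac{0}{3} = 5 \cdot \frac{1}{4} + 0 \cdot \frac{1}{3} = \frac{5}{4} + 0 = \frac{5}{4} \approx 1.25$)
$W = 2$
$p{\left(P \right)} = - 2 P^{2}$
$p{\left(X \left(W + A\right) \right)} 58 = - 2 \left(\frac{5 \left(2 - 4\right)}{4}\right)^{2} \cdot 58 = - 2 \left(\frac{5}{4} \left(-2\right)\right)^{2} \cdot 58 = - 2 \left(- \frac{5}{2}\right)^{2} \cdot 58 = \left(-2\right) \frac{25}{4} \cdot 58 = \left(- \frac{25}{2}\right) 58 = -725$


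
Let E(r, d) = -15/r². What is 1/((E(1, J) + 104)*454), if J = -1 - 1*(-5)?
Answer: 1/40406 ≈ 2.4749e-5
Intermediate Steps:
J = 4 (J = -1 + 5 = 4)
E(r, d) = -15/r²
1/((E(1, J) + 104)*454) = 1/((-15/1² + 104)*454) = (1/454)/(-15*1 + 104) = (1/454)/(-15 + 104) = (1/454)/89 = (1/89)*(1/454) = 1/40406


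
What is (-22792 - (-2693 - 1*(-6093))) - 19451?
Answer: -45643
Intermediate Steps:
(-22792 - (-2693 - 1*(-6093))) - 19451 = (-22792 - (-2693 + 6093)) - 19451 = (-22792 - 1*3400) - 19451 = (-22792 - 3400) - 19451 = -26192 - 19451 = -45643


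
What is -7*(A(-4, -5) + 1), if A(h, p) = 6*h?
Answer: 161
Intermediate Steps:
-7*(A(-4, -5) + 1) = -7*(6*(-4) + 1) = -7*(-24 + 1) = -7*(-23) = 161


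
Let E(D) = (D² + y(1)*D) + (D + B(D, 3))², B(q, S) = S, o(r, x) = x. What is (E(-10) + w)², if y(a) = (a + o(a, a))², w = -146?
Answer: 1369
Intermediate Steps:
y(a) = 4*a² (y(a) = (a + a)² = (2*a)² = 4*a²)
E(D) = D² + (3 + D)² + 4*D (E(D) = (D² + (4*1²)*D) + (D + 3)² = (D² + (4*1)*D) + (3 + D)² = (D² + 4*D) + (3 + D)² = D² + (3 + D)² + 4*D)
(E(-10) + w)² = ((9 + 2*(-10)² + 10*(-10)) - 146)² = ((9 + 2*100 - 100) - 146)² = ((9 + 200 - 100) - 146)² = (109 - 146)² = (-37)² = 1369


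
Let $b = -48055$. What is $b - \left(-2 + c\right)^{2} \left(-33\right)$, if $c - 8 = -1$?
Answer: $-47230$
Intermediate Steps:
$c = 7$ ($c = 8 - 1 = 7$)
$b - \left(-2 + c\right)^{2} \left(-33\right) = -48055 - \left(-2 + 7\right)^{2} \left(-33\right) = -48055 - 5^{2} \left(-33\right) = -48055 - 25 \left(-33\right) = -48055 - -825 = -48055 + 825 = -47230$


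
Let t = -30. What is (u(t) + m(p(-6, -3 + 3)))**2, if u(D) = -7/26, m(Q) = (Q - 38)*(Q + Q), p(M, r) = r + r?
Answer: 49/676 ≈ 0.072485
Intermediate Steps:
p(M, r) = 2*r
m(Q) = 2*Q*(-38 + Q) (m(Q) = (-38 + Q)*(2*Q) = 2*Q*(-38 + Q))
u(D) = -7/26 (u(D) = -7*1/26 = -7/26)
(u(t) + m(p(-6, -3 + 3)))**2 = (-7/26 + 2*(2*(-3 + 3))*(-38 + 2*(-3 + 3)))**2 = (-7/26 + 2*(2*0)*(-38 + 2*0))**2 = (-7/26 + 2*0*(-38 + 0))**2 = (-7/26 + 2*0*(-38))**2 = (-7/26 + 0)**2 = (-7/26)**2 = 49/676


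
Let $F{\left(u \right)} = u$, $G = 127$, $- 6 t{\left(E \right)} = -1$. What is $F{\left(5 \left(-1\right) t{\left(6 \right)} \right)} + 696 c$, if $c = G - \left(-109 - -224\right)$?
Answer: $\frac{50107}{6} \approx 8351.2$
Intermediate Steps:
$t{\left(E \right)} = \frac{1}{6}$ ($t{\left(E \right)} = \left(- \frac{1}{6}\right) \left(-1\right) = \frac{1}{6}$)
$c = 12$ ($c = 127 - \left(-109 - -224\right) = 127 - \left(-109 + 224\right) = 127 - 115 = 12$)
$F{\left(5 \left(-1\right) t{\left(6 \right)} \right)} + 696 c = 5 \left(-1\right) \frac{1}{6} + 696 \cdot 12 = \left(-5\right) \frac{1}{6} + 8352 = - \frac{5}{6} + 8352 = \frac{50107}{6}$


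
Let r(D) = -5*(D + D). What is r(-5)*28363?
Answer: 1418150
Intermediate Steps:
r(D) = -10*D
r(-5)*28363 = -10*(-5)*28363 = 50*28363 = 1418150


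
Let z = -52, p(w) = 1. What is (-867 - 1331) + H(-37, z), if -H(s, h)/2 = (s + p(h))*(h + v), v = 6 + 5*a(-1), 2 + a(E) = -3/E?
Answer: -5150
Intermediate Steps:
a(E) = -2 - 3/E
v = 11 (v = 6 + 5*(-2 - 3/(-1)) = 6 + 5*(-2 - 3*(-1)) = 6 + 5*(-2 + 3) = 6 + 5*1 = 6 + 5 = 11)
H(s, h) = -2*(1 + s)*(11 + h) (H(s, h) = -2*(s + 1)*(h + 11) = -2*(1 + s)*(11 + h))
(-867 - 1331) + H(-37, z) = (-867 - 1331) + (-22 - 22*(-37) - 2*(-52) - 2*(-52)*(-37)) = -2198 + (-22 + 814 + 104 - 3848) = -2198 - 2952 = -5150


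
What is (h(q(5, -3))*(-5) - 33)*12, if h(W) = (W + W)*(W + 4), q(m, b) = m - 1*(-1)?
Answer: -7596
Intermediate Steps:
q(m, b) = 1 + m (q(m, b) = m + 1 = 1 + m)
h(W) = 2*W*(4 + W) (h(W) = (2*W)*(4 + W) = 2*W*(4 + W))
(h(q(5, -3))*(-5) - 33)*12 = ((2*(1 + 5)*(4 + (1 + 5)))*(-5) - 33)*12 = ((2*6*(4 + 6))*(-5) - 33)*12 = ((2*6*10)*(-5) - 33)*12 = (120*(-5) - 33)*12 = (-600 - 33)*12 = -633*12 = -7596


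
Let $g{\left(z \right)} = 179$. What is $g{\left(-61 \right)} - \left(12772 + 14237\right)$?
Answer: $-26830$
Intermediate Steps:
$g{\left(-61 \right)} - \left(12772 + 14237\right) = 179 - \left(12772 + 14237\right) = 179 - 27009 = -26830$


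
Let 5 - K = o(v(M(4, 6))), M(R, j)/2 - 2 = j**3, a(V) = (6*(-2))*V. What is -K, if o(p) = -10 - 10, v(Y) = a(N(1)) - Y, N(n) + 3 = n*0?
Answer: -25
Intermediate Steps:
N(n) = -3 (N(n) = -3 + n*0 = -3 + 0 = -3)
a(V) = -12*V
M(R, j) = 4 + 2*j**3
v(Y) = 36 - Y (v(Y) = -12*(-3) - Y = 36 - Y)
o(p) = -20
K = 25 (K = 5 - 1*(-20) = 5 + 20 = 25)
-K = -1*25 = -25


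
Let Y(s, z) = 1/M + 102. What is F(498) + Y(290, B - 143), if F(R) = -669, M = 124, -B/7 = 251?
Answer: -70307/124 ≈ -566.99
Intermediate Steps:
B = -1757 (B = -7*251 = -1757)
Y(s, z) = 12649/124 (Y(s, z) = 1/124 + 102 = 12649/124)
F(498) + Y(290, B - 143) = -669 + 12649/124 = -70307/124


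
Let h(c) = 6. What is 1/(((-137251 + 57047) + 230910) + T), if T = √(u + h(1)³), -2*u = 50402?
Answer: 150706/22712323421 - I*√24985/22712323421 ≈ 6.6354e-6 - 6.9595e-9*I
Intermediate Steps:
u = -25201 (u = -½*50402 = -25201)
T = I*√24985 (T = √(-25201 + 6³) = √(-25201 + 216) = √(-24985) = I*√24985 ≈ 158.07*I)
1/(((-137251 + 57047) + 230910) + T) = 1/(((-137251 + 57047) + 230910) + I*√24985) = 1/((-80204 + 230910) + I*√24985) = 1/(150706 + I*√24985)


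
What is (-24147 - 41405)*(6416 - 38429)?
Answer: 2098516176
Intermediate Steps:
(-24147 - 41405)*(6416 - 38429) = -65552*(-32013) = 2098516176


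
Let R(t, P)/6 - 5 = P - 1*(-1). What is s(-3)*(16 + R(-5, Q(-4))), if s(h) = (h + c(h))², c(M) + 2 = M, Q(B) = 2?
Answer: 4096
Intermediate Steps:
c(M) = -2 + M
R(t, P) = 36 + 6*P (R(t, P) = 30 + 6*(P - 1*(-1)) = 30 + 6*(P + 1) = 30 + 6*(1 + P) = 30 + (6 + 6*P) = 36 + 6*P)
s(h) = (-2 + 2*h)² (s(h) = (h + (-2 + h))² = (-2 + 2*h)²)
s(-3)*(16 + R(-5, Q(-4))) = (4*(-1 - 3)²)*(16 + (36 + 6*2)) = (4*(-4)²)*(16 + (36 + 12)) = (4*16)*(16 + 48) = 64*64 = 4096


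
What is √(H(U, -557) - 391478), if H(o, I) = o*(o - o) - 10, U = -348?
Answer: 8*I*√6117 ≈ 625.69*I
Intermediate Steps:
H(o, I) = -10 (H(o, I) = o*0 - 10 = 0 - 10 = -10)
√(H(U, -557) - 391478) = √(-10 - 391478) = √(-391488) = 8*I*√6117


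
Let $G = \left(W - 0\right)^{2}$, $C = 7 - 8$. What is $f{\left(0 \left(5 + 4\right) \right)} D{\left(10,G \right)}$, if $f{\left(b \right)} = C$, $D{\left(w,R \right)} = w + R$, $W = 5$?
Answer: $-35$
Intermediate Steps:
$C = -1$ ($C = 7 - 8 = -1$)
$G = 25$ ($G = \left(5 - 0\right)^{2} = \left(5 + 0\right)^{2} = 5^{2} = 25$)
$D{\left(w,R \right)} = R + w$
$f{\left(b \right)} = -1$
$f{\left(0 \left(5 + 4\right) \right)} D{\left(10,G \right)} = - (25 + 10) = \left(-1\right) 35 = -35$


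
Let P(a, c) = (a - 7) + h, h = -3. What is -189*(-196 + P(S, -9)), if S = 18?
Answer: 35532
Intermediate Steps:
P(a, c) = -10 + a (P(a, c) = (a - 7) - 3 = (-7 + a) - 3 = -10 + a)
-189*(-196 + P(S, -9)) = -189*(-196 + (-10 + 18)) = -189*(-196 + 8) = -189*(-188) = 35532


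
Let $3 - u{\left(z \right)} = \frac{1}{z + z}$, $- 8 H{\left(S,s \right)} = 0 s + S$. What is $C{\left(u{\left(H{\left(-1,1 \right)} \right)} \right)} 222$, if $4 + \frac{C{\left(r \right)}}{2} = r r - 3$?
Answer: $-2664$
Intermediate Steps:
$H{\left(S,s \right)} = - \frac{S}{8}$ ($H{\left(S,s \right)} = - \frac{0 s + S}{8} = - \frac{0 + S}{8} = - \frac{S}{8}$)
$u{\left(z \right)} = 3 - \frac{1}{2 z}$ ($u{\left(z \right)} = 3 - \frac{1}{z + z} = 3 - \frac{1}{2 z}$)
$C{\left(r \right)} = -14 + 2 r^{2}$ ($C{\left(r \right)} = -8 + 2 \left(r r - 3\right) = -8 + 2 \left(r^{2} - 3\right) = -8 + 2 \left(-3 + r^{2}\right) = -8 + \left(-6 + 2 r^{2}\right) = -14 + 2 r^{2}$)
$C{\left(u{\left(H{\left(-1,1 \right)} \right)} \right)} 222 = \left(-14 + 2 \left(3 - \frac{1}{2 \left(\left(- \frac{1}{8}\right) \left(-1\right)\right)}\right)^{2}\right) 222 = \left(-14 + 2 \left(3 - \frac{\frac{1}{\frac{1}{8}}}{2}\right)^{2}\right) 222 = \left(-14 + 2 \left(3 - 4\right)^{2}\right) 222 = \left(-14 + 2 \left(-1\right)^{2}\right) 222 = \left(-14 + 2 \cdot 1\right) 222 = \left(-14 + 2\right) 222 = \left(-12\right) 222 = -2664$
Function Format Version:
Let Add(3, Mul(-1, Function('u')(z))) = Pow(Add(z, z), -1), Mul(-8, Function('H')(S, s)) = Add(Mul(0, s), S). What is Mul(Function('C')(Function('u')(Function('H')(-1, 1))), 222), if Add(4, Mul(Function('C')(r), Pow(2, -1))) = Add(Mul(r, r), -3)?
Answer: -2664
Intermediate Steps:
Function('H')(S, s) = Mul(Rational(-1, 8), S) (Function('H')(S, s) = Mul(Rational(-1, 8), Add(Mul(0, s), S)) = Mul(Rational(-1, 8), Add(0, S)) = Mul(Rational(-1, 8), S))
Function('u')(z) = Add(3, Mul(Rational(-1, 2), Pow(z, -1))) (Function('u')(z) = Add(3, Mul(-1, Pow(Add(z, z), -1))) = Add(3, Mul(-1, Pow(Mul(2, z), -1))) = Add(3, Mul(-1, Mul(Rational(1, 2), Pow(z, -1)))) = Add(3, Mul(Rational(-1, 2), Pow(z, -1))))
Function('C')(r) = Add(-14, Mul(2, Pow(r, 2))) (Function('C')(r) = Add(-8, Mul(2, Add(Mul(r, r), -3))) = Add(-8, Mul(2, Add(Pow(r, 2), -3))) = Add(-8, Mul(2, Add(-3, Pow(r, 2)))) = Add(-8, Add(-6, Mul(2, Pow(r, 2)))) = Add(-14, Mul(2, Pow(r, 2))))
Mul(Function('C')(Function('u')(Function('H')(-1, 1))), 222) = Mul(Add(-14, Mul(2, Pow(Add(3, Mul(Rational(-1, 2), Pow(Mul(Rational(-1, 8), -1), -1))), 2))), 222) = Mul(Add(-14, Mul(2, Pow(Add(3, Mul(Rational(-1, 2), Pow(Rational(1, 8), -1))), 2))), 222) = Mul(Add(-14, Mul(2, Pow(Add(3, Mul(Rational(-1, 2), 8)), 2))), 222) = Mul(Add(-14, Mul(2, Pow(Add(3, -4), 2))), 222) = Mul(Add(-14, Mul(2, Pow(-1, 2))), 222) = Mul(Add(-14, Mul(2, 1)), 222) = Mul(Add(-14, 2), 222) = Mul(-12, 222) = -2664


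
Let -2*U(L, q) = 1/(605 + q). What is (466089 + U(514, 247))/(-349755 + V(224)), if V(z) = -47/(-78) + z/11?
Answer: -113572838665/85220391484 ≈ -1.3327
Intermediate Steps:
U(L, q) = -1/(2*(605 + q))
V(z) = 47/78 + z/11 (V(z) = -47*(-1/78) + z*(1/11) = 47/78 + z/11)
(466089 + U(514, 247))/(-349755 + V(224)) = (466089 - 1/(1210 + 2*247))/(-349755 + (47/78 + (1/11)*224)) = (466089 - 1/(1210 + 494))/(-349755 + (47/78 + 224/11)) = (466089 - 1/1704)/(-349755 + 17989/858) = (466089 - 1*1/1704)/(-300071801/858) = (466089 - 1/1704)*(-858/300071801) = (794215655/1704)*(-858/300071801) = -113572838665/85220391484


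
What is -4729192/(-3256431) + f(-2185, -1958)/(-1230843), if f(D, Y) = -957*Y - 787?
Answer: -30940474037/445350589037 ≈ -0.069474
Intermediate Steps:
f(D, Y) = -787 - 957*Y
-4729192/(-3256431) + f(-2185, -1958)/(-1230843) = -4729192/(-3256431) + (-787 - 957*(-1958))/(-1230843) = -4729192*(-1/3256431) + (-787 + 1873806)*(-1/1230843) = 4729192/3256431 + 1873019*(-1/1230843) = 4729192/3256431 - 1873019/1230843 = -30940474037/445350589037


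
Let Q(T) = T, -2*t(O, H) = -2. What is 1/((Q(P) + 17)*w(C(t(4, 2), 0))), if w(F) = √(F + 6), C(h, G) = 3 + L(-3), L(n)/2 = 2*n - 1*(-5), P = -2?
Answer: √7/105 ≈ 0.025198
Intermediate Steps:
t(O, H) = 1 (t(O, H) = -½*(-2) = 1)
L(n) = 10 + 4*n (L(n) = 2*(2*n - 1*(-5)) = 2*(2*n + 5) = 2*(5 + 2*n) = 10 + 4*n)
C(h, G) = 1 (C(h, G) = 3 + (10 + 4*(-3)) = 3 + (10 - 12) = 3 - 2 = 1)
w(F) = √(6 + F)
1/((Q(P) + 17)*w(C(t(4, 2), 0))) = 1/((-2 + 17)*√(6 + 1)) = 1/(15*√7) = √7/105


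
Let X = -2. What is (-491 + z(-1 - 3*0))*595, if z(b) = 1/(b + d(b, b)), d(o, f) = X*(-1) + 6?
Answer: -292060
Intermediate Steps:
d(o, f) = 8 (d(o, f) = -2*(-1) + 6 = 2 + 6 = 8)
z(b) = 1/(8 + b) (z(b) = 1/(b + 8) = 1/(8 + b))
(-491 + z(-1 - 3*0))*595 = (-491 + 1/(8 + (-1 - 3*0)))*595 = (-491 + 1/(8 + (-1 + 0)))*595 = (-491 + 1/(8 - 1))*595 = (-491 + 1/7)*595 = -3436/7*595 = -292060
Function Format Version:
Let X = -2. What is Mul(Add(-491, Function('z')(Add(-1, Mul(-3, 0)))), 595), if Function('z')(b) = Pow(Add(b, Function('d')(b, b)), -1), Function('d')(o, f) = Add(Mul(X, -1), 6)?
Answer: -292060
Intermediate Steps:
Function('d')(o, f) = 8 (Function('d')(o, f) = Add(Mul(-2, -1), 6) = Add(2, 6) = 8)
Function('z')(b) = Pow(Add(8, b), -1) (Function('z')(b) = Pow(Add(b, 8), -1) = Pow(Add(8, b), -1))
Mul(Add(-491, Function('z')(Add(-1, Mul(-3, 0)))), 595) = Mul(Add(-491, Pow(Add(8, Add(-1, Mul(-3, 0))), -1)), 595) = Mul(Add(-491, Pow(Add(8, Add(-1, 0)), -1)), 595) = Mul(Add(-491, Pow(Add(8, -1), -1)), 595) = Mul(Add(-491, Pow(7, -1)), 595) = Mul(Add(-491, Rational(1, 7)), 595) = Mul(Rational(-3436, 7), 595) = -292060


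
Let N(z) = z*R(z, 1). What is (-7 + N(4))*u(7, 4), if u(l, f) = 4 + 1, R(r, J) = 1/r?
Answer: -30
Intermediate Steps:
u(l, f) = 5
N(z) = 1 (N(z) = z/z = 1)
(-7 + N(4))*u(7, 4) = (-7 + 1)*5 = -6*5 = -30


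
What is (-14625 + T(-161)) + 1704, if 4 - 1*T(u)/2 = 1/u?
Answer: -2078991/161 ≈ -12913.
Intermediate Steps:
T(u) = 8 - 2/u
(-14625 + T(-161)) + 1704 = (-14625 + (8 - 2/(-161))) + 1704 = (-14625 + (8 - 2*(-1/161))) + 1704 = (-14625 + (8 + 2/161)) + 1704 = (-14625 + 1290/161) + 1704 = -2353335/161 + 1704 = -2078991/161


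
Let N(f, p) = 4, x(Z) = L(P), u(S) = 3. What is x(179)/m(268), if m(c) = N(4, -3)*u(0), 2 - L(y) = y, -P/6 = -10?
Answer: -29/6 ≈ -4.8333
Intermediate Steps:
P = 60 (P = -6*(-10) = 60)
L(y) = 2 - y
x(Z) = -58 (x(Z) = 2 - 1*60 = 2 - 60 = -58)
m(c) = 12 (m(c) = 4*3 = 12)
x(179)/m(268) = -58/12 = -58*1/12 = -29/6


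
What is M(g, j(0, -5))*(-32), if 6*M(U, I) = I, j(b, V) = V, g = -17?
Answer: 80/3 ≈ 26.667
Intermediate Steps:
M(U, I) = I/6
M(g, j(0, -5))*(-32) = ((1/6)*(-5))*(-32) = -5/6*(-32) = 80/3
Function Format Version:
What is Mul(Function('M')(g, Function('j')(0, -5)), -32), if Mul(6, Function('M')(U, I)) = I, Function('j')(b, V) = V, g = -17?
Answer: Rational(80, 3) ≈ 26.667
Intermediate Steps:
Function('M')(U, I) = Mul(Rational(1, 6), I)
Mul(Function('M')(g, Function('j')(0, -5)), -32) = Mul(Mul(Rational(1, 6), -5), -32) = Mul(Rational(-5, 6), -32) = Rational(80, 3)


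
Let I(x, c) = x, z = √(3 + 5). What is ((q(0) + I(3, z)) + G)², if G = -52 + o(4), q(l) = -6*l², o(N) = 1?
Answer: 2304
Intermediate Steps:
z = 2*√2 (z = √8 = 2*√2 ≈ 2.8284)
G = -51 (G = -52 + 1 = -51)
((q(0) + I(3, z)) + G)² = ((-6*0² + 3) - 51)² = ((-6*0 + 3) - 51)² = ((0 + 3) - 51)² = (3 - 51)² = (-48)² = 2304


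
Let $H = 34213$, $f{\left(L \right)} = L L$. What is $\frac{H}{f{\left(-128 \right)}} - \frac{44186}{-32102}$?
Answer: $\frac{911124575}{262979584} \approx 3.4646$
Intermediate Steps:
$f{\left(L \right)} = L^{2}$
$\frac{H}{f{\left(-128 \right)}} - \frac{44186}{-32102} = \frac{34213}{\left(-128\right)^{2}} - \frac{44186}{-32102} = \frac{34213}{16384} - - \frac{22093}{16051} = 34213 \cdot \frac{1}{16384} + \frac{22093}{16051} = \frac{34213}{16384} + \frac{22093}{16051} = \frac{911124575}{262979584}$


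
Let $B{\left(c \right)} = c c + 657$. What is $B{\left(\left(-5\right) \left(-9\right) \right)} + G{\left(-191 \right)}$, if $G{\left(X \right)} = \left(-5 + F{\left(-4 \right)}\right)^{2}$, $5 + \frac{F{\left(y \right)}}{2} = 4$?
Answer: $2731$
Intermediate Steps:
$F{\left(y \right)} = -2$ ($F{\left(y \right)} = -10 + 2 \cdot 4 = -10 + 8 = -2$)
$B{\left(c \right)} = 657 + c^{2}$ ($B{\left(c \right)} = c^{2} + 657 = 657 + c^{2}$)
$G{\left(X \right)} = 49$ ($G{\left(X \right)} = \left(-5 - 2\right)^{2} = \left(-7\right)^{2} = 49$)
$B{\left(\left(-5\right) \left(-9\right) \right)} + G{\left(-191 \right)} = \left(657 + \left(\left(-5\right) \left(-9\right)\right)^{2}\right) + 49 = \left(657 + 45^{2}\right) + 49 = \left(657 + 2025\right) + 49 = 2682 + 49 = 2731$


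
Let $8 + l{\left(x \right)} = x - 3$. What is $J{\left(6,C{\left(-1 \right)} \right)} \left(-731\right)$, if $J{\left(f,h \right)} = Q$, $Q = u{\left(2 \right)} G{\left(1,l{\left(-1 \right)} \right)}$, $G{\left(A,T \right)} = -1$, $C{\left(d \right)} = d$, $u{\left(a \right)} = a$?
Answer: $1462$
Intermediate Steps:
$l{\left(x \right)} = -11 + x$ ($l{\left(x \right)} = -8 + \left(x - 3\right) = -8 + \left(-3 + x\right) = -11 + x$)
$Q = -2$ ($Q = 2 \left(-1\right) = -2$)
$J{\left(f,h \right)} = -2$
$J{\left(6,C{\left(-1 \right)} \right)} \left(-731\right) = \left(-2\right) \left(-731\right) = 1462$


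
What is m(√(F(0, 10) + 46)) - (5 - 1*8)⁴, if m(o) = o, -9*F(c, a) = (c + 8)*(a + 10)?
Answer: -81 + √254/3 ≈ -75.688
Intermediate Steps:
F(c, a) = -(8 + c)*(10 + a)/9 (F(c, a) = -(c + 8)*(a + 10)/9 = -(8 + c)*(10 + a)/9)
m(√(F(0, 10) + 46)) - (5 - 1*8)⁴ = √((-80/9 - 10/9*0 - 8/9*10 - ⅑*10*0) + 46) - (5 - 1*8)⁴ = √((-80/9 + 0 - 80/9 + 0) + 46) - (5 - 8)⁴ = √(-160/9 + 46) - 1*(-3)⁴ = √(254/9) - 1*81 = √254/3 - 81 = -81 + √254/3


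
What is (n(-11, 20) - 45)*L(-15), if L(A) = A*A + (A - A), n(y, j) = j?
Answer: -5625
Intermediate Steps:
L(A) = A**2 (L(A) = A**2 + 0 = A**2)
(n(-11, 20) - 45)*L(-15) = (20 - 45)*(-15)**2 = -25*225 = -5625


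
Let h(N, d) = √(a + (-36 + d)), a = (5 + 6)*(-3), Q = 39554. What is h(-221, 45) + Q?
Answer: 39554 + 2*I*√6 ≈ 39554.0 + 4.899*I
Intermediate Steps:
a = -33 (a = 11*(-3) = -33)
h(N, d) = √(-69 + d) (h(N, d) = √(-33 + (-36 + d)) = √(-69 + d))
h(-221, 45) + Q = √(-69 + 45) + 39554 = √(-24) + 39554 = 2*I*√6 + 39554 = 39554 + 2*I*√6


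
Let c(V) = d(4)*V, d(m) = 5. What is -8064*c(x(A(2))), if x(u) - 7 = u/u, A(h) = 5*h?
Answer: -322560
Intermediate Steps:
x(u) = 8 (x(u) = 7 + u/u = 7 + 1 = 8)
c(V) = 5*V
-8064*c(x(A(2))) = -40320*8 = -8064*40 = -322560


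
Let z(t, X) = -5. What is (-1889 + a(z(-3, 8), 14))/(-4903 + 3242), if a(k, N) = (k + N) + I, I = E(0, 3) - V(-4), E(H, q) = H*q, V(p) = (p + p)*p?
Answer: 1912/1661 ≈ 1.1511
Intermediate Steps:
V(p) = 2*p² (V(p) = (2*p)*p = 2*p²)
I = -32 (I = 0*3 - 2*(-4)² = 0 - 2*16 = 0 - 1*32 = 0 - 32 = -32)
a(k, N) = -32 + N + k (a(k, N) = (k + N) - 32 = (N + k) - 32 = -32 + N + k)
(-1889 + a(z(-3, 8), 14))/(-4903 + 3242) = (-1889 + (-32 + 14 - 5))/(-4903 + 3242) = (-1889 - 23)/(-1661) = -1912*(-1/1661) = 1912/1661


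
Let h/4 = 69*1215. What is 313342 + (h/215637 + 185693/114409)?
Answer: 2576826820750929/8223604511 ≈ 3.1335e+5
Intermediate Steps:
h = 335340 (h = 4*(69*1215) = 4*83835 = 335340)
313342 + (h/215637 + 185693/114409) = 313342 + (335340/215637 + 185693/114409) = 313342 + (335340*(1/215637) + 185693*(1/114409)) = 313342 + (111780/71879 + 185693/114409) = 313342 + 26136065167/8223604511 = 2576826820750929/8223604511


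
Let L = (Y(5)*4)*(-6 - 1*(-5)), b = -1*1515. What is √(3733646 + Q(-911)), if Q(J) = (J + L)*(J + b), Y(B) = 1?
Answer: 2*√1488359 ≈ 2440.0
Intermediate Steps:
b = -1515
L = -4 (L = (1*4)*(-6 - 1*(-5)) = 4*(-6 + 5) = 4*(-1) = -4)
Q(J) = (-1515 + J)*(-4 + J) (Q(J) = (J - 4)*(J - 1515) = (-4 + J)*(-1515 + J) = (-1515 + J)*(-4 + J))
√(3733646 + Q(-911)) = √(3733646 + (6060 + (-911)² - 1519*(-911))) = √(3733646 + (6060 + 829921 + 1383809)) = √(3733646 + 2219790) = √5953436 = 2*√1488359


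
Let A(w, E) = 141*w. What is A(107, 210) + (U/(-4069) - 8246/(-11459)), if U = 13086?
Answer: 100477169411/6660953 ≈ 15085.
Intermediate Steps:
A(107, 210) + (U/(-4069) - 8246/(-11459)) = 141*107 + (13086/(-4069) - 8246/(-11459)) = 15087 + (13086*(-1/4069) - 8246*(-1/11459)) = 15087 + (-13086/4069 + 1178/1637) = 15087 - 16628500/6660953 = 100477169411/6660953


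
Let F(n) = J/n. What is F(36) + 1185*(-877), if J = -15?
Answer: -12470945/12 ≈ -1.0392e+6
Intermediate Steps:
F(n) = -15/n
F(36) + 1185*(-877) = -15/36 + 1185*(-877) = -15*1/36 - 1039245 = -5/12 - 1039245 = -12470945/12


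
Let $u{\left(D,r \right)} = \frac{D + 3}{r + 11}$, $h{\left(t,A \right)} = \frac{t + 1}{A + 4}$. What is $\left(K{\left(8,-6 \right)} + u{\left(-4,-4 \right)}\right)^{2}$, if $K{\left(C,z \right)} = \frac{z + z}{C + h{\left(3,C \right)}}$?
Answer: $\frac{76729}{30625} \approx 2.5054$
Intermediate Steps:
$h{\left(t,A \right)} = \frac{1 + t}{4 + A}$
$u{\left(D,r \right)} = \frac{3 + D}{11 + r}$
$K{\left(C,z \right)} = \frac{2 z}{C + \frac{4}{4 + C}}$ ($K{\left(C,z \right)} = \frac{z + z}{C + \frac{1 + 3}{4 + C}} = \frac{2 z}{C + \frac{1}{4 + C} 4} = \frac{2 z}{C + \frac{4}{4 + C}}$)
$\left(K{\left(8,-6 \right)} + u{\left(-4,-4 \right)}\right)^{2} = \left(2 \left(-6\right) \frac{1}{4 + 8 \left(4 + 8\right)} \left(4 + 8\right) + \frac{3 - 4}{11 - 4}\right)^{2} = \left(2 \left(-6\right) \frac{1}{4 + 8 \cdot 12} \cdot 12 + \frac{1}{7} \left(-1\right)\right)^{2} = \left(2 \left(-6\right) \frac{1}{4 + 96} \cdot 12 + \frac{1}{7} \left(-1\right)\right)^{2} = \left(2 \left(-6\right) \frac{1}{100} \cdot 12 - \frac{1}{7}\right)^{2} = \left(- \frac{36}{25} - \frac{1}{7}\right)^{2} = \left(- \frac{277}{175}\right)^{2} = \frac{76729}{30625}$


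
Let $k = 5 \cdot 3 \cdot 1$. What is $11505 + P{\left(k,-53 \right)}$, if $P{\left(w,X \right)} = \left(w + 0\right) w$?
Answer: $11730$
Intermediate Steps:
$k = 15$ ($k = 15 \cdot 1 = 15$)
$P{\left(w,X \right)} = w^{2}$ ($P{\left(w,X \right)} = w w = w^{2}$)
$11505 + P{\left(k,-53 \right)} = 11505 + 15^{2} = 11505 + 225 = 11730$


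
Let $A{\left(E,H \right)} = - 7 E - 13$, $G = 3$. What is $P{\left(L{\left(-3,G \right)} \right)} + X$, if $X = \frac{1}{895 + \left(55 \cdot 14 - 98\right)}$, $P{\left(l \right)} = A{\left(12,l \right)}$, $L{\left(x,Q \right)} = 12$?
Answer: $- \frac{151998}{1567} \approx -96.999$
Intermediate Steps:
$A{\left(E,H \right)} = -13 - 7 E$
$P{\left(l \right)} = -97$ ($P{\left(l \right)} = -13 - 84 = -97$)
$X = \frac{1}{1567}$ ($X = \frac{1}{895 + \left(770 - 98\right)} = \frac{1}{895 + 672} = \frac{1}{1567} \approx 0.00063816$)
$P{\left(L{\left(-3,G \right)} \right)} + X = -97 + \frac{1}{1567} = - \frac{151998}{1567}$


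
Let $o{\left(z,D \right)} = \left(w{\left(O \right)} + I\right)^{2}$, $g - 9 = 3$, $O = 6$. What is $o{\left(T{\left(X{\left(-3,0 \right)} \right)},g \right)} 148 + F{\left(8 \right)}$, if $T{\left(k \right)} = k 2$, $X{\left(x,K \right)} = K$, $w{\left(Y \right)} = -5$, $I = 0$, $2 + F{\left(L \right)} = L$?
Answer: $3706$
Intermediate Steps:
$F{\left(L \right)} = -2 + L$
$T{\left(k \right)} = 2 k$
$g = 12$ ($g = 9 + 3 = 12$)
$o{\left(z,D \right)} = 25$ ($o{\left(z,D \right)} = \left(-5 + 0\right)^{2} = \left(-5\right)^{2} = 25$)
$o{\left(T{\left(X{\left(-3,0 \right)} \right)},g \right)} 148 + F{\left(8 \right)} = 25 \cdot 148 + \left(-2 + 8\right) = 3700 + 6 = 3706$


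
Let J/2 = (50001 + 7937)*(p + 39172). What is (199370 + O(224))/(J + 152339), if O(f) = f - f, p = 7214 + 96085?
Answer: 39874/3301824387 ≈ 1.2076e-5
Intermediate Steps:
p = 103299
O(f) = 0
J = 16508969596 (J = 2*((50001 + 7937)*(103299 + 39172)) = 2*(57938*142471) = 2*8254484798 = 16508969596)
(199370 + O(224))/(J + 152339) = (199370 + 0)/(16508969596 + 152339) = 199370/16509121935 = 199370*(1/16509121935) = 39874/3301824387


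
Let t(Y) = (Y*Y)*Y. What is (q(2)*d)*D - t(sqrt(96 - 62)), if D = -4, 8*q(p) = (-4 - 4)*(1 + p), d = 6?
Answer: 72 - 34*sqrt(34) ≈ -126.25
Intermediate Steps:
q(p) = -1 - p (q(p) = ((-4 - 4)*(1 + p))/8 = (-8*(1 + p))/8 = (-8 - 8*p)/8 = -1 - p)
t(Y) = Y**3 (t(Y) = Y**2*Y = Y**3)
(q(2)*d)*D - t(sqrt(96 - 62)) = ((-1 - 1*2)*6)*(-4) - (sqrt(96 - 62))**3 = ((-1 - 2)*6)*(-4) - (sqrt(34))**3 = -3*6*(-4) - 34*sqrt(34) = -18*(-4) - 34*sqrt(34) = 72 - 34*sqrt(34)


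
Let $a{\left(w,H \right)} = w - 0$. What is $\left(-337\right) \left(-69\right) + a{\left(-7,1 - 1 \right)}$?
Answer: $23246$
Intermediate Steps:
$a{\left(w,H \right)} = w$ ($a{\left(w,H \right)} = w + 0 = w$)
$\left(-337\right) \left(-69\right) + a{\left(-7,1 - 1 \right)} = \left(-337\right) \left(-69\right) - 7 = 23253 - 7 = 23246$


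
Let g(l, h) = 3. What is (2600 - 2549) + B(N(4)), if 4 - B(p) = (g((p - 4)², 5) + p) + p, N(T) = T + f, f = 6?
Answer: 32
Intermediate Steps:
N(T) = 6 + T (N(T) = T + 6 = 6 + T)
B(p) = 1 - 2*p (B(p) = 4 - ((3 + p) + p) = 4 - (3 + 2*p) = 4 + (-3 - 2*p) = 1 - 2*p)
(2600 - 2549) + B(N(4)) = (2600 - 2549) + (1 - 2*(6 + 4)) = 51 + (1 - 2*10) = 51 + (1 - 20) = 51 - 19 = 32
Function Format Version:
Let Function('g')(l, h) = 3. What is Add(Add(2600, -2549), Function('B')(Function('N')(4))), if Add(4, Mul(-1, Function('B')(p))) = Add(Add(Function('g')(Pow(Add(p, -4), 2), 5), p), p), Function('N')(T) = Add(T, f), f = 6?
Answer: 32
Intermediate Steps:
Function('N')(T) = Add(6, T) (Function('N')(T) = Add(T, 6) = Add(6, T))
Function('B')(p) = Add(1, Mul(-2, p)) (Function('B')(p) = Add(4, Mul(-1, Add(Add(3, p), p))) = Add(4, Mul(-1, Add(3, Mul(2, p)))) = Add(4, Add(-3, Mul(-2, p))) = Add(1, Mul(-2, p)))
Add(Add(2600, -2549), Function('B')(Function('N')(4))) = Add(Add(2600, -2549), Add(1, Mul(-2, Add(6, 4)))) = Add(51, Add(1, Mul(-2, 10))) = Add(51, Add(1, -20)) = Add(51, -19) = 32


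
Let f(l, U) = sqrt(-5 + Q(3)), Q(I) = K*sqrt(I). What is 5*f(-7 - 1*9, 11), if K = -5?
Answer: 5*sqrt(-5 - 5*sqrt(3)) ≈ 18.48*I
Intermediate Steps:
Q(I) = -5*sqrt(I)
f(l, U) = sqrt(-5 - 5*sqrt(3))
5*f(-7 - 1*9, 11) = 5*sqrt(-5 - 5*sqrt(3))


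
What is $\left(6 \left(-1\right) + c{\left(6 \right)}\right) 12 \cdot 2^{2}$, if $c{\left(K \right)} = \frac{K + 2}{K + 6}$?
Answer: $-256$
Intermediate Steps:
$c{\left(K \right)} = \frac{2 + K}{6 + K}$
$\left(6 \left(-1\right) + c{\left(6 \right)}\right) 12 \cdot 2^{2} = \left(6 \left(-1\right) + \frac{2 + 6}{6 + 6}\right) 12 \cdot 2^{2} = \left(-6 + \frac{1}{12} \cdot 8\right) 12 \cdot 4 = \left(-6 + \frac{2}{3}\right) 12 \cdot 4 = \left(- \frac{16}{3}\right) 12 \cdot 4 = \left(-64\right) 4 = -256$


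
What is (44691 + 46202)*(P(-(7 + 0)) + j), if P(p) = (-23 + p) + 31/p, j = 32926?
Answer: 20927295213/7 ≈ 2.9896e+9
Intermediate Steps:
P(p) = -23 + p + 31/p
(44691 + 46202)*(P(-(7 + 0)) + j) = (44691 + 46202)*((-23 - (7 + 0) + 31/((-(7 + 0)))) + 32926) = 90893*((-23 - 1*7 + 31/((-1*7))) + 32926) = 90893*((-23 - 7 + 31/(-7)) + 32926) = 90893*((-23 - 7 + 31*(-⅐)) + 32926) = 90893*((-23 - 7 - 31/7) + 32926) = 90893*(-241/7 + 32926) = 90893*(230241/7) = 20927295213/7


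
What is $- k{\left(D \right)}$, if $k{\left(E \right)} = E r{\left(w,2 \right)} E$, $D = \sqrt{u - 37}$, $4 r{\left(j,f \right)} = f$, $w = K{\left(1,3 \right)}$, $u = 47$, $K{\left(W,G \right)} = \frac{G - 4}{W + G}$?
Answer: $-5$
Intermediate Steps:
$K{\left(W,G \right)} = \frac{-4 + G}{G + W}$
$w = - \frac{1}{4}$ ($w = \frac{-4 + 3}{3 + 1} = \frac{1}{4} \left(-1\right) = - \frac{1}{4} \approx -0.25$)
$r{\left(j,f \right)} = \frac{f}{4}$
$D = \sqrt{10}$ ($D = \sqrt{47 - 37} = \sqrt{10} \approx 3.1623$)
$k{\left(E \right)} = \frac{E^{2}}{2}$ ($k{\left(E \right)} = E \frac{1}{4} \cdot 2 E = E \frac{1}{2} E = \frac{E}{2} E = \frac{E^{2}}{2}$)
$- k{\left(D \right)} = - \frac{\left(\sqrt{10}\right)^{2}}{2} = - \frac{10}{2} = \left(-1\right) 5 = -5$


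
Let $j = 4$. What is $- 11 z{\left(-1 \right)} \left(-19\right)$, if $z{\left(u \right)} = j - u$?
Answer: $1045$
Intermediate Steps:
$z{\left(u \right)} = 4 - u$
$- 11 z{\left(-1 \right)} \left(-19\right) = - 11 \left(4 - -1\right) \left(-19\right) = - 11 \left(4 + 1\right) \left(-19\right) = \left(-11\right) 5 \left(-19\right) = \left(-55\right) \left(-19\right) = 1045$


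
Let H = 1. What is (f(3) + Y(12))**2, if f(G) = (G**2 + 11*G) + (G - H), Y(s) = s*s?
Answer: 35344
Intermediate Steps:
Y(s) = s**2
f(G) = -1 + G**2 + 12*G (f(G) = (G**2 + 11*G) + (G - 1*1) = (G**2 + 11*G) + (G - 1) = (G**2 + 11*G) + (-1 + G) = -1 + G**2 + 12*G)
(f(3) + Y(12))**2 = ((-1 + 3**2 + 12*3) + 12**2)**2 = ((-1 + 9 + 36) + 144)**2 = (44 + 144)**2 = 188**2 = 35344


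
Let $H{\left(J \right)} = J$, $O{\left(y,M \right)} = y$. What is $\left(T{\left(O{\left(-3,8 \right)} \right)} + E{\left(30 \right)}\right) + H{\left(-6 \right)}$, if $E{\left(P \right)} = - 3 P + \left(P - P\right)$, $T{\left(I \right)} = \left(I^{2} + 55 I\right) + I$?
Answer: $-255$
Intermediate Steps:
$T{\left(I \right)} = I^{2} + 56 I$
$E{\left(P \right)} = - 3 P$ ($E{\left(P \right)} = - 3 P + 0 = - 3 P$)
$\left(T{\left(O{\left(-3,8 \right)} \right)} + E{\left(30 \right)}\right) + H{\left(-6 \right)} = \left(- 3 \left(56 - 3\right) - 90\right) - 6 = \left(\left(-3\right) 53 - 90\right) - 6 = \left(-159 - 90\right) - 6 = -249 - 6 = -255$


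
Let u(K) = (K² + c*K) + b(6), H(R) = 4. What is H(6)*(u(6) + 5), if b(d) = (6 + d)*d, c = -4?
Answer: 356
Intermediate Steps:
b(d) = d*(6 + d)
u(K) = 72 + K² - 4*K (u(K) = (K² - 4*K) + 6*(6 + 6) = (K² - 4*K) + 6*12 = (K² - 4*K) + 72 = 72 + K² - 4*K)
H(6)*(u(6) + 5) = 4*((72 + 6² - 4*6) + 5) = 4*((72 + 36 - 24) + 5) = 4*(84 + 5) = 4*89 = 356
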